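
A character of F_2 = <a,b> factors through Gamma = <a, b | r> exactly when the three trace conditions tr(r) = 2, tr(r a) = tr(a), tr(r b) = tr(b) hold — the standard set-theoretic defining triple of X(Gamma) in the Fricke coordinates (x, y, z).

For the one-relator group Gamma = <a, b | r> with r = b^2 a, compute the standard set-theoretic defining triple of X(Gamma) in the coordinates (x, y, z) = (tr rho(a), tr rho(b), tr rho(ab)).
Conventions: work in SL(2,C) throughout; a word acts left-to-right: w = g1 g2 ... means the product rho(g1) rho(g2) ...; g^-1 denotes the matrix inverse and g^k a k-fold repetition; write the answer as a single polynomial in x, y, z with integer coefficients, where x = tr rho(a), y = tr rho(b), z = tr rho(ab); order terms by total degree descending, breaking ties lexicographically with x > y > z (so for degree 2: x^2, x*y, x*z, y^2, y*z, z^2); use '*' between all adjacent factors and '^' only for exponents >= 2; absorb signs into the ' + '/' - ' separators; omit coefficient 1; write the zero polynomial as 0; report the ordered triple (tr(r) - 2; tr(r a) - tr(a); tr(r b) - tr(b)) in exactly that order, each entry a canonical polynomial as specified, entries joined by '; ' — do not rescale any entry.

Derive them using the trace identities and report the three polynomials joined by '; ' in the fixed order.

y*z - x - 2; x*y*z - x^2 - y^2 - x + 2; y^2*z - x*y - y - z

reduce: tr(b^2 a) = tr(b)*tr(a b) - tr(a) = y*z - x
tr(a^2 b) = tr(a)*tr(b a) - tr(b) = x*z - y
so tr(a^2) = tr(a)*tr(a) - tr(1) = x^2 - 2
tr(b^2 a^2) = tr(b)*tr(a^2 b) - tr(a^2) = x*y*z - x^2 - y^2 + 2
reduce: tr(b^2 a b) = tr(b)*tr(b a b) - tr(b a) = y^2*z - x*y - z
assemble the triple (tr(r) - 2; tr(r a) - x; tr(r b) - y)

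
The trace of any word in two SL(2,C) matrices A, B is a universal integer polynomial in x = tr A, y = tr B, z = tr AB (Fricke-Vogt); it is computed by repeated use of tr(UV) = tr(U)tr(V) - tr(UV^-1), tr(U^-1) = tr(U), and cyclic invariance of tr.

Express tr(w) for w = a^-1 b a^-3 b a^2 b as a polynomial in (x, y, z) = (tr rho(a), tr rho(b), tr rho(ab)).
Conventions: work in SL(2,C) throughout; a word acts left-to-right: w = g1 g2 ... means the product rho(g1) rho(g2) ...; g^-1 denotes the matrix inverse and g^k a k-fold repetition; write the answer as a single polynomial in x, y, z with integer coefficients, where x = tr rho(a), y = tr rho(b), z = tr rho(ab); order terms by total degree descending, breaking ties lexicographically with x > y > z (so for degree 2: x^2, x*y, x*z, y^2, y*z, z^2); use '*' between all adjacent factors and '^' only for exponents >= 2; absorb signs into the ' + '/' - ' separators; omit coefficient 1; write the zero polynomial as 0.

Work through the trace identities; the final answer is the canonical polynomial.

x^5*y^2*z - x^6*y - x^4*y^3 - 2*x^4*y*z^2 + x^5*z + x^3*z^3 + 5*x^4*y + 2*x^2*y^3 + 2*x^2*y*z^2 - 5*x^3*z - 3*x*y^2*z - x*z^3 - 5*x^2*y + y*z^2 + 5*x*z - y

trace(b a b) = trace(b) * trace(a b) - trace(a)   [square of b] = y*z - x
trace(b^3 a) = trace(b) * trace(b a b) - trace(b a)   [square of b] = y^2*z - x*y - z
trace(b^2) = trace(b) * trace(b) - trace(1)   [square of b] = y^2 - 2
trace(b^3) = trace(b) * trace(b^2) - trace(b)   [square of b] = y^3 - 3*y
trace(b a^2 b^2) = trace(a) * trace(b^3 a) - trace(b^3)   [square of a] = x*y^2*z - x^2*y - y^3 - x*z + 3*y
trace(b a b a) = trace(a b) * trace(a b) - trace(1)   [split at a repeated a] = z^2 - 2
trace(a b a^2 b) = trace(a) * trace(b a b a) - trace(b a b)   [square of a] = x*z^2 - y*z - x
trace(b a^2) = trace(a) * trace(b a) - trace(b)   [square of a] = x*z - y
trace(a b a^2) = trace(a) * trace(b a^2) - trace(b a)   [square of a] = x^2*z - x*y - z
trace(b a^2 b^2 a) = trace(b) * trace(a b a^2 b) - trace(a b a^2)   [square of b] = x*y*z^2 - x^2*z - y^2*z + z
trace(a^-1 b a^2 b^2) = trace(b a^2 b^2) * trace(a) - trace(b a^2 b^2 a)   [inverse elimination on a] = x^2*y^2*z - x^3*y - x*y^3 - x*y*z^2 + y^2*z + 3*x*y - z
trace(b a^2 b^2 a^-2) = trace(a^-1 b a^2 b^2) * trace(a) - trace(a^-1 b a^2 b^2 a)   [inverse elimination on a] = x^3*y^2*z - x^4*y - x^2*y^3 - x^2*y*z^2 + 4*x^2*y + y^3 - 3*y
trace(b a^-3 b a^2 b) = trace(b a^2 b^2 a^-2) * trace(a) - trace(b a^2 b^2 a^-1)   [inverse elimination on a] = x^4*y^2*z - x^5*y - x^3*y^3 - x^3*y*z^2 - x^2*y^2*z + 5*x^3*y + 2*x*y^3 + x*y*z^2 - y^2*z - 6*x*y + z
trace(b a^2 b a b) = trace(b) * trace(a^2 b a b) - trace(a^2 b a)   [square of b] = x*y*z^2 - x^2*z - y^2*z + z
trace(b a b a b a) = trace(b a b a) * trace(b a) - trace(a b)   [split at a repeated b] = z^3 - 3*z
trace(b a b a b) = trace(b) * trace(a b a b) - trace(a b a)   [square of b] = y*z^2 - x*z - y
trace(b a^2 b a b a) = trace(a) * trace(b a b a b a) - trace(b a b a b)   [square of a] = x*z^3 - y*z^2 - 2*x*z + y
trace(a^-1 b a^2 b a b) = trace(b a^2 b a b) * trace(a) - trace(b a^2 b a b a)   [inverse elimination on a] = x^2*y*z^2 - x^3*z - x*y^2*z - x*z^3 + y*z^2 + 3*x*z - y
trace(a^-1 b a^2 b a b a^-1) = trace(a^-1 b a^2 b a b) * trace(a) - trace(a^-1 b a^2 b a b a)   [inverse elimination on a] = x^3*y*z^2 - x^4*z - x^2*y^2*z - x^2*z^3 + 4*x^2*z + y^2*z - x*y - z
trace(b a^-3 b a^2 b a) = trace(a^-1 b a^2 b a b a^-1) * trace(a) - trace(a^-1 b a^2 b a b)   [inverse elimination on a] = x^4*y*z^2 - x^5*z - x^3*y^2*z - x^3*z^3 - x^2*y*z^2 + 5*x^3*z + 2*x*y^2*z + x*z^3 - x^2*y - y*z^2 - 4*x*z + y
trace(a^-1 b a^-3 b a^2 b) = trace(b a^-3 b a^2 b) * trace(a) - trace(b a^-3 b a^2 b a)   [inverse elimination on a] = x^5*y^2*z - x^6*y - x^4*y^3 - 2*x^4*y*z^2 + x^5*z + x^3*z^3 + 5*x^4*y + 2*x^2*y^3 + 2*x^2*y*z^2 - 5*x^3*z - 3*x*y^2*z - x*z^3 - 5*x^2*y + y*z^2 + 5*x*z - y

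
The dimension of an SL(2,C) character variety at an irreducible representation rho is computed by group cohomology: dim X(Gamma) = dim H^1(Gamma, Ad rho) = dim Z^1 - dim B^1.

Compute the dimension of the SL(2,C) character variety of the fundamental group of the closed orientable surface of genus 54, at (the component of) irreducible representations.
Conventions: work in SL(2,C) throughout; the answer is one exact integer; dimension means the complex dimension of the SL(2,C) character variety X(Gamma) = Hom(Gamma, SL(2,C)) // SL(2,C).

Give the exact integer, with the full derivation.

The genus-54 surface group: 2g = 108 generators, one relator prod [a_i, b_i].
Unconstrained cocycle data is one sl_2 vector per generator (324 dimensions), cut by the relator condition d_2(z) = 0.
At an irreducible rho, H^2 = coker(d_2) vanishes (Poincare duality: H^2 is dual to H^0 = invariants = 0), so d_2 is surjective onto sl_2 and dim Z^1 = 324 - 3 = 321.
dim B^1 = 3 (coboundaries, injective at irreducible rho).
dim H^1 = 321 - 3 = 318 = dim X.

318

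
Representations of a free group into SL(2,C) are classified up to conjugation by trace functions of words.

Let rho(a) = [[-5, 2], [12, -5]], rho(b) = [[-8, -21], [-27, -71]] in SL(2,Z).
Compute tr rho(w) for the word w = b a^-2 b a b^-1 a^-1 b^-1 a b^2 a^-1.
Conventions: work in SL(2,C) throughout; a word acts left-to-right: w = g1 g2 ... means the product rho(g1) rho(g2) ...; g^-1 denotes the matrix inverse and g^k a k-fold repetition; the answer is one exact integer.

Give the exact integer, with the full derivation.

rho(b) = [[-8, -21], [-27, -71]]
... * rho(a^-1) = [[-5, -2], [-12, -5]]  ->  [[292, 121], [987, 409]]
... * rho(a^-1) = [[-5, -2], [-12, -5]]  ->  [[-2912, -1189], [-9843, -4019]]
... * rho(b) = [[-8, -21], [-27, -71]]  ->  [[55399, 145571], [187257, 492052]]
... * rho(a) = [[-5, 2], [12, -5]]  ->  [[1469857, -617057], [4968339, -2085746]]
... * rho(b^-1) = [[-71, 21], [27, -8]]  ->  [[-121020386, 35803453], [-409067211, 121021087]]
... * rho(a^-1) = [[-5, -2], [-12, -5]]  ->  [[175460494, 63023507], [593083011, 213028987]]
... * rho(b^-1) = [[-71, 21], [27, -8]]  ->  [[-10756060385, 3180482318], [-36357111132, 10750511335]]
... * rho(a) = [[-5, 2], [12, -5]]  ->  [[91946089741, -37414532360], [310791691680, -126466778939]]
... * rho(b) = [[-8, -21], [-27, -71]]  ->  [[274623655792, 725563912999], [928269497913, 2452515779389]]
... * rho(b) = [[-8, -21], [-27, -71]]  ->  [[-21787214897309, -57282134594561], [-73644082026807, -193622279792792]]
... * rho(a^-1) = [[-5, -2], [-12, -5]]  ->  [[796321689621277, 329985102767423], [2691687767647539, 1115399563017574]]
tr = 796321689621277 + 1115399563017574 = 1911721252638851

1911721252638851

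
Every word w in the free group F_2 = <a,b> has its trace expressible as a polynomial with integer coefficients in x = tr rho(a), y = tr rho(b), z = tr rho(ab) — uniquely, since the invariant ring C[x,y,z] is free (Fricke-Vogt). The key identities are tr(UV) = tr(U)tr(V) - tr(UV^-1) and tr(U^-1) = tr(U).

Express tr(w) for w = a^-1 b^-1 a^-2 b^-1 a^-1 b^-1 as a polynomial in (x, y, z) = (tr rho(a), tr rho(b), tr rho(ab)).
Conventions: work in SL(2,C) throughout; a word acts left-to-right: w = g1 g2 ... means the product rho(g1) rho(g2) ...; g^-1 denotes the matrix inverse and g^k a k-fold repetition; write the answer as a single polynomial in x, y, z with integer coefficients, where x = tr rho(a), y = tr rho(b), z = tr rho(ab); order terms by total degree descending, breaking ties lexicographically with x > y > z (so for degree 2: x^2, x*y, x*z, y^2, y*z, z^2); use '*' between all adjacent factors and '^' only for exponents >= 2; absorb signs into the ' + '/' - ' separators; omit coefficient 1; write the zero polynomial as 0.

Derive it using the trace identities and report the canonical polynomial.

trace(a^-1) = trace(a) = x
trace(a^-1 b) = trace(b) trace(a) - trace(b a) = x*y - z
trace(a^-1 b^-1) = trace(a^-1) trace(b) - trace(a^-1 b) = z
and trace(b^-2 a^-1) = trace(a^-1 b^-1) trace(b) - trace(a^-1) = y*z - x
next, trace(b^-2) = trace(b^-1) trace(b) - trace(1) = y^2 - 2
trace(a^-1 b^-2 a^-1) = trace(b^-2 a^-1) trace(a) - trace(b^-2) = x*y*z - x^2 - y^2 + 2
next, trace(a^-1 b^-2 a^-2) = trace(a^-1 b^-2 a^-1) trace(a) - trace(a^-1 b^-2) = x^2*y*z - x^3 - x*y^2 - y*z + 3*x
trace(a b a) = trace(a) trace(b a) - trace(b) = x*z - y
trace(a b a b) = trace(a b) trace(a b) - trace(1) = z^2 - 2
next, trace(b^-1 a b a) = trace(a b a) trace(b) - trace(a b a b) = x*y*z - y^2 - z^2 + 2
and trace(b^-1 a b a^-1) = trace(b^-1 a b) trace(a) - trace(b^-1 a b a) = -x*y*z + x^2 + y^2 + z^2 - 2
and trace(b a^-1 b^-2 a) = trace(b^-1 a b a^-1) trace(b) - trace(b^-1 a b a^-1 b) = -x*y^2*z + x^2*y + y^3 + y*z^2 - 3*y
trace(a^-1 b a^-1 b^-2) = trace(b a^-1 b^-2) trace(a) - trace(b a^-1 b^-2 a) = x*y^2*z - x^2*y - y^3 - y*z^2 + x*z + 3*y
trace(a^-1 b^-2 a^-2 b) = trace(a^-1 b a^-1 b^-2) trace(a) - trace(a^-1 b a^-1 b^-2 a) = x^2*y^2*z - x^3*y - x*y^3 - x*y*z^2 + x^2*z + 3*x*y - z
trace(b^-1 a^-2 b^-1 a^-1 b^-1) = trace(a^-1 b^-2 a^-2) trace(b) - trace(a^-1 b^-2 a^-2 b) = x*y*z^2 - x^2*z - y^2*z + z
trace(a^-2) = trace(a^-1) trace(a) - trace(1) = x^2 - 2
next, trace(b a b a b) = trace(b) trace(a b a b) - trace(a b a) = y*z^2 - x*z - y
and trace(b a b a b a) = trace(b a) trace(b a b a) - trace(b^-1 a^-1) = z^3 - 3*z
trace(a b a b a^-1 b) = trace(b a b a b) trace(a) - trace(b a b a b a) = x*y*z^2 - x^2*z - z^3 - x*y + 3*z
next, trace(b a b a^-1 b^-1 a) = trace(a b a b a^-1) trace(b) - trace(a b a b a^-1 b) = -x*y*z^2 + x^2*z + y^2*z + z^3 - 3*z
trace(b^-1 a^-1 b a b a^-1) = trace(b a b a^-1 b^-1) trace(a) - trace(b a b a^-1 b^-1 a) = x*y*z^2 - x^2*z - y^2*z - z^3 + x*y + 3*z
next, trace(a b a^-2 b^-1 a^-1 b) = trace(b^-1 a^-1 b a b a^-1) trace(a) - trace(b^-1 a^-1 b a b) = x^2*y*z^2 - x^3*z - x*y^2*z - x*z^3 + x^2*y + 3*x*z - y
trace(a^-2 b^-1 a^-1 b^-1 a b) = trace(a b a^-2 b^-1 a^-1) trace(b) - trace(a b a^-2 b^-1 a^-1 b) = -x^2*y*z^2 + x^3*z + x*y^2*z + x*z^3 - 3*x*z - y
and trace(b^-1 a^-2 b^-1 a^-1 b^-1 a) = trace(a^-2 b^-1 a^-1 b^-1 a) trace(b) - trace(a^-2 b^-1 a^-1 b^-1 a b) = x^2*y*z^2 - x^3*z - x*y^2*z - x*z^3 + y*z^2 + 3*x*z - y
next, trace(a^-1 b^-1 a^-2 b^-1 a^-1 b^-1) = trace(b^-1 a^-2 b^-1 a^-1 b^-1) trace(a) - trace(b^-1 a^-2 b^-1 a^-1 b^-1 a) = x*z^3 - y*z^2 - 2*x*z + y

x*z^3 - y*z^2 - 2*x*z + y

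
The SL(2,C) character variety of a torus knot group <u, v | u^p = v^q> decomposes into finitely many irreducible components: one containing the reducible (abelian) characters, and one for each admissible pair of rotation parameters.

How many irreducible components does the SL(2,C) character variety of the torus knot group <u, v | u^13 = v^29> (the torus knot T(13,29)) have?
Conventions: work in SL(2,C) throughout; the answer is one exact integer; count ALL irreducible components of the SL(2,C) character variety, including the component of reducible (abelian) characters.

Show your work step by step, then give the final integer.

169

For T(13,29): irreducibility forces the central element u^13 = v^29 to one of +I, -I.
On an irreducible component, tr(u) is locked at 2*cos(pi*alpha/13) for some alpha in 1..12, and tr(v) at 2*cos(pi*beta/29) for some beta in 1..28.
u^13 = (-1)^alpha I and v^29 = (-1)^beta I must agree, so alpha and beta have equal parity.
Counting: 6 odd alphas x 14 odd betas + 6 even alphas x 14 even betas = 84 + 84 = 168.
That is 168 components of irreducible characters, and with the reducible (abelian) component the total is 169.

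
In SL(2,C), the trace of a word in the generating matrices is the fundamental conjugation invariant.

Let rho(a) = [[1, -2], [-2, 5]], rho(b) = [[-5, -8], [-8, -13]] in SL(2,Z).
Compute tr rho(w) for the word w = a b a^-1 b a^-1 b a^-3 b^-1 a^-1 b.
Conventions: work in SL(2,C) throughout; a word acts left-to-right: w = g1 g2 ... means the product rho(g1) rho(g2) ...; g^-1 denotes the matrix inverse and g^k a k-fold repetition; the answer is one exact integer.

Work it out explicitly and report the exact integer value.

-15023413478

rho(a) = [[1, -2], [-2, 5]]
... * rho(b) = [[-5, -8], [-8, -13]]  ->  [[11, 18], [-30, -49]]
... * rho(a^-1) = [[5, 2], [2, 1]]  ->  [[91, 40], [-248, -109]]
... * rho(b) = [[-5, -8], [-8, -13]]  ->  [[-775, -1248], [2112, 3401]]
... * rho(a^-1) = [[5, 2], [2, 1]]  ->  [[-6371, -2798], [17362, 7625]]
... * rho(b) = [[-5, -8], [-8, -13]]  ->  [[54239, 87342], [-147810, -238021]]
... * rho(a^-1) = [[5, 2], [2, 1]]  ->  [[445879, 195820], [-1215092, -533641]]
... * rho(a^-1) = [[5, 2], [2, 1]]  ->  [[2621035, 1087578], [-7142742, -2963825]]
... * rho(a^-1) = [[5, 2], [2, 1]]  ->  [[15280331, 6329648], [-41641360, -17249309]]
... * rho(b^-1) = [[-13, 8], [8, -5]]  ->  [[-148007119, 90594408], [403343208, -246884335]]
... * rho(a^-1) = [[5, 2], [2, 1]]  ->  [[-558846779, -205419830], [1522947370, 559802081]]
... * rho(b) = [[-5, -8], [-8, -13]]  ->  [[4437592535, 7141232022], [-12093153498, -19461006013]]
tr = 4437592535 + -19461006013 = -15023413478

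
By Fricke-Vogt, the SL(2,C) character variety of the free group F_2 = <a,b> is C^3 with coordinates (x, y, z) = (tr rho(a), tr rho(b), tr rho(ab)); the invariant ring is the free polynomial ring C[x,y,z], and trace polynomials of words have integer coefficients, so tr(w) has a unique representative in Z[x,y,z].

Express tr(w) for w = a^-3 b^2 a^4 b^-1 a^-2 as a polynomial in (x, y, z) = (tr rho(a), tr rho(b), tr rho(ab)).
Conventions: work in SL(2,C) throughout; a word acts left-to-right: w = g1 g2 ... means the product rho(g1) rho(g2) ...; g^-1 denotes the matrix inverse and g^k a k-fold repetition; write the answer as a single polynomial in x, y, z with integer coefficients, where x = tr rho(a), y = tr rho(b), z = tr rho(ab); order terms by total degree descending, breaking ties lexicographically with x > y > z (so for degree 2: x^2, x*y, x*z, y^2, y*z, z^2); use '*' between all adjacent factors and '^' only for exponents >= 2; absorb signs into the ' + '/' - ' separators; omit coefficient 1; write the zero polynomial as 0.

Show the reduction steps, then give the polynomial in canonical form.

apply: tr(b^2 a) = tr(b) tr(a b) - tr(a)  (reduce the b square) = y*z - x
tr(b^2) = tr(b) tr(b) - tr(1)  (reduce the b square) = y^2 - 2
use: tr(b^2 a^2) = tr(a) tr(b^2 a) - tr(b^2)  (reduce the a square) = x*y*z - x^2 - y^2 + 2
tr(a^2 b) = tr(a) tr(b a) - tr(b)  (reduce the a square) = x*z - y
tr(b^3 a^2) = tr(b) tr(a^2 b^2) - tr(a^2 b)  (reduce the b square) = x*y^2*z - x^2*y - y^3 - x*z + 3*y
tr(b^3 a) = tr(b) tr(b a b) - tr(b a)  (reduce the b square) = y^2*z - x*y - z
use: tr(a^2 b^3 a) = tr(a) tr(b^3 a^2) - tr(b^3 a)  (reduce the a square) = x^2*y^2*z - x^3*y - x*y^3 - x^2*z - y^2*z + 4*x*y + z
tr(b^2 a^4 b) = tr(a) tr(a^2 b^3 a) - tr(a^2 b^3)  (reduce the a square) = x^3*y^2*z - x^4*y - x^2*y^3 - x^3*z - 2*x*y^2*z + 5*x^2*y + y^3 + 2*x*z - 3*y
apply: tr(a b a b) = tr(a b) tr(a b) - tr(1)  (split on a) = z^2 - 2
tr(b a b^2 a) = tr(b) tr(a b a b) - tr(a b a)  (reduce the b square) = y*z^2 - x*z - y
apply: tr(a b a b^2 a) = tr(a) tr(b a b^2 a) - tr(b a b^2)  (reduce the a square) = x*y*z^2 - x^2*z - y^2*z + z
use: tr(a b a b^2 a^2) = tr(a) tr(a b a b^2 a) - tr(a b a b^2)  (reduce the a square) = x^2*y*z^2 - x^3*z - x*y^2*z - y*z^2 + 2*x*z + y
tr(b^2 a^4 b a) = tr(a) tr(a b a b^2 a^2) - tr(a b a b^2 a)  (reduce the a square) = x^3*y*z^2 - x^4*z - x^2*y^2*z - 2*x*y*z^2 + 3*x^2*z + y^2*z + x*y - z
tr(b^2 a^4 b a^-1) = tr(b^2 a^4 b) tr(a) - tr(b^2 a^4 b a)  (eliminate a^-1) = x^4*y^2*z - x^5*y - x^3*y^3 - x^3*y*z^2 - x^2*y^2*z + 5*x^3*y + x*y^3 + 2*x*y*z^2 - x^2*z - y^2*z - 4*x*y + z
tr(a^-2 b^2 a^4 b) = tr(b^2 a^4 b a^-1) tr(a) - tr(b^2 a^4 b)  (eliminate a^-1) = x^5*y^2*z - x^6*y - x^4*y^3 - x^4*y*z^2 - 2*x^3*y^2*z + 6*x^4*y + 2*x^2*y^3 + 2*x^2*y*z^2 + x*y^2*z - 9*x^2*y - y^3 - x*z + 3*y
tr(a^-2 b^2 a^4 b^-1) = tr(a^-2 b^2 a^4) tr(b) - tr(a^-2 b^2 a^4 b)  (eliminate b^-1) = -x^5*y^2*z + x^6*y + x^4*y^3 + x^4*y*z^2 + 2*x^3*y^2*z - 6*x^4*y - 2*x^2*y^3 - 2*x^2*y*z^2 + 8*x^2*y + x*z - y
tr(b^2 a^3) = tr(a) tr(b^2 a^2) - tr(b^2 a)  (reduce the a square) = x^2*y*z - x^3 - x*y^2 - y*z + 3*x
apply: tr(a^-1 b^2 a^4 b^-1) = tr(a^-1 b^2 a^4) tr(b) - tr(a^-1 b^2 a^4 b)  (eliminate b^-1) = -x^4*y^2*z + x^5*y + x^3*y^3 + x^3*y*z^2 + 2*x^2*y^2*z - 6*x^3*y - 2*x*y^3 - 2*x*y*z^2 + x^2*z + 7*x*y - z
use: tr(a^-1 b^2 a^4 b^-1 a^-2) = tr(a^-2 b^2 a^4 b^-1) tr(a) - tr(a^-2 b^2 a^4 b^-1 a)  (eliminate a^-1) = -x^6*y^2*z + x^7*y + x^5*y^3 + x^5*y*z^2 + 3*x^4*y^2*z - 7*x^5*y - 3*x^3*y^3 - 3*x^3*y*z^2 - 2*x^2*y^2*z + 14*x^3*y + 2*x*y^3 + 2*x*y*z^2 - 8*x*y + z
tr(a^-4 b^2 a^4 b^-1) = tr(a^-1 b^2 a^4 b^-1 a^-2) tr(a) - tr(a^-1 b^2 a^4 b^-1 a^-1)  (eliminate a^-1) = -x^7*y^2*z + x^8*y + x^6*y^3 + x^6*y*z^2 + 4*x^5*y^2*z - 8*x^6*y - 4*x^4*y^3 - 4*x^4*y*z^2 - 4*x^3*y^2*z + 20*x^4*y + 4*x^2*y^3 + 4*x^2*y*z^2 - 16*x^2*y + y
tr(a^-3 b^2 a^4 b^-1 a^-2) = tr(a^-4 b^2 a^4 b^-1) tr(a) - tr(a^-4 b^2 a^4 b^-1 a)  (eliminate a^-1) = -x^8*y^2*z + x^9*y + x^7*y^3 + x^7*y*z^2 + 5*x^6*y^2*z - 9*x^7*y - 5*x^5*y^3 - 5*x^5*y*z^2 - 7*x^4*y^2*z + 27*x^5*y + 7*x^3*y^3 + 7*x^3*y*z^2 + 2*x^2*y^2*z - 30*x^3*y - 2*x*y^3 - 2*x*y*z^2 + 9*x*y - z

-x^8*y^2*z + x^9*y + x^7*y^3 + x^7*y*z^2 + 5*x^6*y^2*z - 9*x^7*y - 5*x^5*y^3 - 5*x^5*y*z^2 - 7*x^4*y^2*z + 27*x^5*y + 7*x^3*y^3 + 7*x^3*y*z^2 + 2*x^2*y^2*z - 30*x^3*y - 2*x*y^3 - 2*x*y*z^2 + 9*x*y - z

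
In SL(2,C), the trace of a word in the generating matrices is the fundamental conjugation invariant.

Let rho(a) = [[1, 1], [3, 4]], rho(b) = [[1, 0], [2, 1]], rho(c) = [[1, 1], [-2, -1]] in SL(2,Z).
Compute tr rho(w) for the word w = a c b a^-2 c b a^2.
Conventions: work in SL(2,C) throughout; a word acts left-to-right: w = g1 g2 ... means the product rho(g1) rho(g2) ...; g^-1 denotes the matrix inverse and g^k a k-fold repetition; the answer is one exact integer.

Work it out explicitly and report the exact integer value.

rho(a) = [[1, 1], [3, 4]]
... * rho(c) = [[1, 1], [-2, -1]]  ->  [[-1, 0], [-5, -1]]
... * rho(b) = [[1, 0], [2, 1]]  ->  [[-1, 0], [-7, -1]]
... * rho(a^-1) = [[4, -1], [-3, 1]]  ->  [[-4, 1], [-25, 6]]
... * rho(a^-1) = [[4, -1], [-3, 1]]  ->  [[-19, 5], [-118, 31]]
... * rho(c) = [[1, 1], [-2, -1]]  ->  [[-29, -24], [-180, -149]]
... * rho(b) = [[1, 0], [2, 1]]  ->  [[-77, -24], [-478, -149]]
... * rho(a) = [[1, 1], [3, 4]]  ->  [[-149, -173], [-925, -1074]]
... * rho(a) = [[1, 1], [3, 4]]  ->  [[-668, -841], [-4147, -5221]]
tr = -668 + -5221 = -5889

-5889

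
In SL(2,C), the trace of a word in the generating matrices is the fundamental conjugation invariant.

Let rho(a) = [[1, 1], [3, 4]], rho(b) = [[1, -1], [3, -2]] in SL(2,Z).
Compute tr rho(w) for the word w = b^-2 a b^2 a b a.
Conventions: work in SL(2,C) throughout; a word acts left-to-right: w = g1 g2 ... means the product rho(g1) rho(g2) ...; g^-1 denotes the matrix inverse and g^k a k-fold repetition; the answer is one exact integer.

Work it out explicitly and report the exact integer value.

89

rho(b^-1) = [[-2, 1], [-3, 1]]
... * rho(b^-1) = [[-2, 1], [-3, 1]]  ->  [[1, -1], [3, -2]]
... * rho(a) = [[1, 1], [3, 4]]  ->  [[-2, -3], [-3, -5]]
... * rho(b) = [[1, -1], [3, -2]]  ->  [[-11, 8], [-18, 13]]
... * rho(b) = [[1, -1], [3, -2]]  ->  [[13, -5], [21, -8]]
... * rho(a) = [[1, 1], [3, 4]]  ->  [[-2, -7], [-3, -11]]
... * rho(b) = [[1, -1], [3, -2]]  ->  [[-23, 16], [-36, 25]]
... * rho(a) = [[1, 1], [3, 4]]  ->  [[25, 41], [39, 64]]
tr = 25 + 64 = 89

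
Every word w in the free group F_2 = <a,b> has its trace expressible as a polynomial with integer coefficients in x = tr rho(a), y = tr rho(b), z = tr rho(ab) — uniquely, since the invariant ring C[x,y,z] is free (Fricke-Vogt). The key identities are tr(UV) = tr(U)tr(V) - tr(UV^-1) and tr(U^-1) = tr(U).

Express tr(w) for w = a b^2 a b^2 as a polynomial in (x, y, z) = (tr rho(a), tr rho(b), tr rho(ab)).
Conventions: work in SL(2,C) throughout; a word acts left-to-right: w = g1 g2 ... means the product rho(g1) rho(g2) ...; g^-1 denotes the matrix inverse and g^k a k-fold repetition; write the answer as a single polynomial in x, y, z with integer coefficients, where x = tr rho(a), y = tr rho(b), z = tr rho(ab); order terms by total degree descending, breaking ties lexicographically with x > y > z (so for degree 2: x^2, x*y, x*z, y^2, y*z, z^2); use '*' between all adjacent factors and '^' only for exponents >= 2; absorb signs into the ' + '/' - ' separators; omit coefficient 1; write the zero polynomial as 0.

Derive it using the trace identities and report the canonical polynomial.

y^2*z^2 - 2*x*y*z + x^2 - 2

trace(a b a b) = trace(b a) * trace(b a) - trace(1) = z^2 - 2
and trace(a b a) = trace(a) * trace(b a) - trace(b) = x*z - y
and trace(a b^2 a b) = trace(b) * trace(a b a b) - trace(a b a) = y*z^2 - x*z - y
trace(b^2 a) = trace(b) * trace(a b) - trace(a) = y*z - x
next, trace(b^2) = trace(b) * trace(b) - trace(1) = y^2 - 2
trace(a b^2 a) = trace(a) * trace(b^2 a) - trace(b^2) = x*y*z - x^2 - y^2 + 2
trace(a b^2 a b^2) = trace(b) * trace(a b^2 a b) - trace(a b^2 a) = y^2*z^2 - 2*x*y*z + x^2 - 2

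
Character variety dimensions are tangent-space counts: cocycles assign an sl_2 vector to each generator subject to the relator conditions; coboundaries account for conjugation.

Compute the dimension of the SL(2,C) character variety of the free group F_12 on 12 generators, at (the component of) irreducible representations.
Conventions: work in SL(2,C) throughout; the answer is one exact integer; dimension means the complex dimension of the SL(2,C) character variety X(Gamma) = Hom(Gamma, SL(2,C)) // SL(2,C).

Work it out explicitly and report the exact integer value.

33

The free group F_12: 12 generators, no relators.
So Z^1 = (sl_2)^12 in full: dim Z^1 = 36.
dim B^1 = 3: the coboundary map is injective because an irreducible image has centralizer 0 in sl_2.
dim H^1 = 36 - 3 = 33, which is dim X.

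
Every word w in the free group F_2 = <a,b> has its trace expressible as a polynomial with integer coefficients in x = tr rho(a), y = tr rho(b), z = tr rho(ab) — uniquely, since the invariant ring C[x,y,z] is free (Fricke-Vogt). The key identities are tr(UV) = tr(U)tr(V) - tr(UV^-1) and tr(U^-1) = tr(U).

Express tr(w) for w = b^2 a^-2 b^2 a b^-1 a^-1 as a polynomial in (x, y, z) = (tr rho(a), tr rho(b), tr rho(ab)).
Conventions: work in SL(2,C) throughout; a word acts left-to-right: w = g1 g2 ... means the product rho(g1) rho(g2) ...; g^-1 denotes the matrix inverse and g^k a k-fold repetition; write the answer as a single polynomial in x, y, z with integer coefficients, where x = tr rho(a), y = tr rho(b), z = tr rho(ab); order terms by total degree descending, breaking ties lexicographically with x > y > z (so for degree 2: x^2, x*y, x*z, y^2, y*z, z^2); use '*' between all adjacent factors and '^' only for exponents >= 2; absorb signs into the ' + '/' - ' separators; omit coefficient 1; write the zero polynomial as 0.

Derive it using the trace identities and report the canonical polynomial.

apply: trace(a b^2) = trace(b) * trace(a b) - trace(a)  (reduce the b square) = y*z - x
trace(b^2 a b) = trace(b) * trace(a b^2) - trace(a b)  (reduce the b square) = y^2*z - x*y - z
trace(a b a b) = trace(a b) * trace(a b) - trace(1)  (split on a) = z^2 - 2
apply: trace(a b a) = trace(a) * trace(b a) - trace(b)  (reduce the a square) = x*z - y
trace(b^2 a b a) = trace(b) * trace(a b a b) - trace(a b a)  (reduce the b square) = y*z^2 - x*z - y
use: trace(a^-1 b^2 a b) = trace(b^2 a b) * trace(a) - trace(b^2 a b a)  (eliminate a^-1) = x*y^2*z - x^2*y - y*z^2 + y
apply: trace(b a^-2 b^2 a) = trace(a^-1 b^2 a b) * trace(a) - trace(a^-1 b^2 a b a)  (eliminate a^-1) = x^2*y^2*z - x^3*y - x*y*z^2 - y^2*z + 2*x*y + z
trace(b^2) = trace(b) * trace(b) - trace(1)  (reduce the b square) = y^2 - 2
trace(a^2 b^2) = trace(a) * trace(b^2 a) - trace(b^2)  (reduce the a square) = x*y*z - x^2 - y^2 + 2
trace(b^2 a^2 b) = trace(b) * trace(a^2 b^2) - trace(a^2 b)  (reduce the b square) = x*y^2*z - x^2*y - y^3 - x*z + 3*y
apply: trace(b^2 a^2 b^2) = trace(b) * trace(b^2 a^2 b) - trace(b^2 a^2)  (reduce the b square) = x*y^3*z - x^2*y^2 - y^4 - 2*x*y*z + x^2 + 4*y^2 - 2
trace(a^2 b a b) = trace(a) * trace(b a b a) - trace(b a b)  (reduce the a square) = x*z^2 - y*z - x
apply: trace(a^2 b a) = trace(a) * trace(a b a) - trace(a b)  (reduce the a square) = x^2*z - x*y - z
trace(a b^2 a^2 b) = trace(b) * trace(a^2 b a b) - trace(a^2 b a)  (reduce the b square) = x*y*z^2 - x^2*z - y^2*z + z
trace(a b^2 a^2) = trace(a) * trace(a b^2 a) - trace(a b^2)  (reduce the a square) = x^2*y*z - x^3 - x*y^2 - y*z + 3*x
trace(b^2 a^2 b^2 a) = trace(b) * trace(a b^2 a^2 b) - trace(a b^2 a^2)  (reduce the b square) = x*y^2*z^2 - 2*x^2*y*z - y^3*z + x^3 + x*y^2 + 2*y*z - 3*x
apply: trace(a b^2 a^-1 b^2 a) = trace(b^2 a^2 b^2) * trace(a) - trace(b^2 a^2 b^2 a)  (eliminate a^-1) = x^2*y^3*z - x^3*y^2 - x*y^4 - x*y^2*z^2 + y^3*z + 3*x*y^2 - 2*y*z + x
trace(b a b a b^2) = trace(b) * trace(a b a b^2) - trace(a b a b)  (reduce the b square) = y^2*z^2 - x*y*z - y^2 - z^2 + 2
trace(b^2 a b a b^2) = trace(b) * trace(b a b a b^2) - trace(b a b a b)  (reduce the b square) = y^3*z^2 - x*y^2*z - y^3 - 2*y*z^2 + x*z + 3*y
apply: trace(a b a b a b) = trace(b a) * trace(b a b a) - trace(b^-1 a^-1)  (split on b) = z^3 - 3*z
trace(a b^2 a b a b) = trace(b) * trace(a b a b a b) - trace(a b a b a)  (reduce the b square) = y*z^3 - x*z^2 - 2*y*z + x
use: trace(a b^2 a b a) = trace(b) * trace(a b a^2 b) - trace(a b a^2)  (reduce the b square) = x*y*z^2 - x^2*z - y^2*z + z
use: trace(b^2 a b a b^2 a) = trace(b) * trace(a b^2 a b a b) - trace(a b^2 a b a)  (reduce the b square) = y^2*z^3 - 2*x*y*z^2 + x^2*z - y^2*z + x*y - z
trace(a b^2 a^-1 b^2 a b) = trace(b^2 a b a b^2) * trace(a) - trace(b^2 a b a b^2 a)  (eliminate a^-1) = x*y^3*z^2 - x^2*y^2*z - y^2*z^3 - x*y^3 + y^2*z + 2*x*y + z
trace(b^2 a b^-1 a b^2 a^-1) = trace(a b^2 a^-1 b^2 a) * trace(b) - trace(a b^2 a^-1 b^2 a b)  (eliminate b^-1) = x^2*y^4*z - x^3*y^3 - x*y^5 - 2*x*y^3*z^2 + x^2*y^2*z + y^4*z + y^2*z^3 + 4*x*y^3 - 3*y^2*z - x*y - z
trace(b^2 a b^-1 a b^2) = trace(a b^4 a) * trace(b) - trace(a b^4 a b)  (eliminate b^-1) = x*y^4*z - x^2*y^3 - y^5 - y^3*z^2 - x*y^2*z + x^2*y + 5*y^3 + 2*y*z^2 - x*z - 5*y
trace(b^2 a^-2 b^2 a b^-1 a) = trace(b^2 a b^-1 a b^2 a^-1) * trace(a) - trace(b^2 a b^-1 a b^2)  (eliminate a^-1) = x^3*y^4*z - x^4*y^3 - x^2*y^5 - 2*x^2*y^3*z^2 + x^3*y^2*z + x*y^2*z^3 + 5*x^2*y^3 + y^5 + y^3*z^2 - 2*x*y^2*z - 2*x^2*y - 5*y^3 - 2*y*z^2 + 5*y
trace(b^2 a^-2 b^2 a b^-1 a^-1) = trace(b^2 a^-2 b^2 a b^-1) * trace(a) - trace(b^2 a^-2 b^2 a b^-1 a)  (eliminate a^-1) = -x^3*y^4*z + x^4*y^3 + x^2*y^5 + 2*x^2*y^3*z^2 - x*y^2*z^3 - x^4*y - 5*x^2*y^3 - x^2*y*z^2 - y^5 - y^3*z^2 + x*y^2*z + 4*x^2*y + 5*y^3 + 2*y*z^2 + x*z - 5*y

-x^3*y^4*z + x^4*y^3 + x^2*y^5 + 2*x^2*y^3*z^2 - x*y^2*z^3 - x^4*y - 5*x^2*y^3 - x^2*y*z^2 - y^5 - y^3*z^2 + x*y^2*z + 4*x^2*y + 5*y^3 + 2*y*z^2 + x*z - 5*y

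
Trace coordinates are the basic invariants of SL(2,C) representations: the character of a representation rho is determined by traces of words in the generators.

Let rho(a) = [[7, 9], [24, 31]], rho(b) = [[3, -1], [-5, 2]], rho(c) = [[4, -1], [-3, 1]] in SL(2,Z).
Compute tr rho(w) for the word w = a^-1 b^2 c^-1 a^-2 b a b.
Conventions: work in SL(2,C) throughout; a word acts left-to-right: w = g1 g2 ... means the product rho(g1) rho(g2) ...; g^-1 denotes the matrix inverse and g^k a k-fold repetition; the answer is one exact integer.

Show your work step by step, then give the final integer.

6669078

rho(a^-1) = [[31, -9], [-24, 7]]
... * rho(b) = [[3, -1], [-5, 2]]  ->  [[138, -49], [-107, 38]]
... * rho(b) = [[3, -1], [-5, 2]]  ->  [[659, -236], [-511, 183]]
... * rho(c^-1) = [[1, 1], [3, 4]]  ->  [[-49, -285], [38, 221]]
... * rho(a^-1) = [[31, -9], [-24, 7]]  ->  [[5321, -1554], [-4126, 1205]]
... * rho(a^-1) = [[31, -9], [-24, 7]]  ->  [[202247, -58767], [-156826, 45569]]
... * rho(b) = [[3, -1], [-5, 2]]  ->  [[900576, -319781], [-698323, 247964]]
... * rho(a) = [[7, 9], [24, 31]]  ->  [[-1370712, -1808027], [1062875, 1401977]]
... * rho(b) = [[3, -1], [-5, 2]]  ->  [[4927999, -2245342], [-3821260, 1741079]]
tr = 4927999 + 1741079 = 6669078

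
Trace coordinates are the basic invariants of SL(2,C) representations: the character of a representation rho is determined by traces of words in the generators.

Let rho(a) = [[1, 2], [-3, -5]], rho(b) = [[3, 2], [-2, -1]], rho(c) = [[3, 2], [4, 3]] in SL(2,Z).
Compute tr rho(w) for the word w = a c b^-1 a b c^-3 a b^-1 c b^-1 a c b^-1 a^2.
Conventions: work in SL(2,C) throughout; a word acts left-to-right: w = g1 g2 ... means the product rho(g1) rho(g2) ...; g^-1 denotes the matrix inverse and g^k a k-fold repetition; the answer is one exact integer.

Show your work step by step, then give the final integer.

rho(a) = [[1, 2], [-3, -5]]
... * rho(c) = [[3, 2], [4, 3]]  ->  [[11, 8], [-29, -21]]
... * rho(b^-1) = [[-1, -2], [2, 3]]  ->  [[5, 2], [-13, -5]]
... * rho(a) = [[1, 2], [-3, -5]]  ->  [[-1, 0], [2, -1]]
... * rho(b) = [[3, 2], [-2, -1]]  ->  [[-3, -2], [8, 5]]
... * rho(c^-1) = [[3, -2], [-4, 3]]  ->  [[-1, 0], [4, -1]]
... * rho(c^-1) = [[3, -2], [-4, 3]]  ->  [[-3, 2], [16, -11]]
... * rho(c^-1) = [[3, -2], [-4, 3]]  ->  [[-17, 12], [92, -65]]
... * rho(a) = [[1, 2], [-3, -5]]  ->  [[-53, -94], [287, 509]]
... * rho(b^-1) = [[-1, -2], [2, 3]]  ->  [[-135, -176], [731, 953]]
... * rho(c) = [[3, 2], [4, 3]]  ->  [[-1109, -798], [6005, 4321]]
... * rho(b^-1) = [[-1, -2], [2, 3]]  ->  [[-487, -176], [2637, 953]]
... * rho(a) = [[1, 2], [-3, -5]]  ->  [[41, -94], [-222, 509]]
... * rho(c) = [[3, 2], [4, 3]]  ->  [[-253, -200], [1370, 1083]]
... * rho(b^-1) = [[-1, -2], [2, 3]]  ->  [[-147, -94], [796, 509]]
... * rho(a) = [[1, 2], [-3, -5]]  ->  [[135, 176], [-731, -953]]
... * rho(a) = [[1, 2], [-3, -5]]  ->  [[-393, -610], [2128, 3303]]
tr = -393 + 3303 = 2910

2910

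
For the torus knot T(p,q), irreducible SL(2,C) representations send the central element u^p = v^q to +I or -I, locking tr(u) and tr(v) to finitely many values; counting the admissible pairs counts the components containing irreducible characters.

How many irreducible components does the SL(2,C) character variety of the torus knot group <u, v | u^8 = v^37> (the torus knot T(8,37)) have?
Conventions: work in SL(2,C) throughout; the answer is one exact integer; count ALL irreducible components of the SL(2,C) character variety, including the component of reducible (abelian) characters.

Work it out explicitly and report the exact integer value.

In the torus knot group T(8,37), u^8 = v^37 is central, so an irreducible representation sends it to +I or -I (Schur).
So on each irreducible component the traces are pinned: tr(u) = 2*cos(pi*alpha/8) with 1 <= alpha <= 7, tr(v) = 2*cos(pi*beta/37) with 1 <= beta <= 36.
Consistency of u^8 = (-1)^alpha I with v^37 = (-1)^beta I forces alpha = beta (mod 2).
Enumerate parity-matched pairs: 4*18 odd-odd plus 3*18 even-even gives 126.
components with irreducible characters: 126; plus the single component of reducible (abelian) characters: total 127.

127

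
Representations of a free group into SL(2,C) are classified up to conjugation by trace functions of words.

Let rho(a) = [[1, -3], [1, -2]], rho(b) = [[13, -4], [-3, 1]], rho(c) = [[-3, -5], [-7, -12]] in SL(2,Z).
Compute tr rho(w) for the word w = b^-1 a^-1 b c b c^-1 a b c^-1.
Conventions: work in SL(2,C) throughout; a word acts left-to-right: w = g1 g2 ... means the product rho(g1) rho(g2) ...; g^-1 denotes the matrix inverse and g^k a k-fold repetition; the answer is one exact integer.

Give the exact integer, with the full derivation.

rho(b^-1) = [[1, 4], [3, 13]]
... * rho(a^-1) = [[-2, 3], [-1, 1]]  ->  [[-6, 7], [-19, 22]]
... * rho(b) = [[13, -4], [-3, 1]]  ->  [[-99, 31], [-313, 98]]
... * rho(c) = [[-3, -5], [-7, -12]]  ->  [[80, 123], [253, 389]]
... * rho(b) = [[13, -4], [-3, 1]]  ->  [[671, -197], [2122, -623]]
... * rho(c^-1) = [[-12, 5], [7, -3]]  ->  [[-9431, 3946], [-29825, 12479]]
... * rho(a) = [[1, -3], [1, -2]]  ->  [[-5485, 20401], [-17346, 64517]]
... * rho(b) = [[13, -4], [-3, 1]]  ->  [[-132508, 42341], [-419049, 133901]]
... * rho(c^-1) = [[-12, 5], [7, -3]]  ->  [[1886483, -789563], [5965895, -2496948]]
tr = 1886483 + -2496948 = -610465

-610465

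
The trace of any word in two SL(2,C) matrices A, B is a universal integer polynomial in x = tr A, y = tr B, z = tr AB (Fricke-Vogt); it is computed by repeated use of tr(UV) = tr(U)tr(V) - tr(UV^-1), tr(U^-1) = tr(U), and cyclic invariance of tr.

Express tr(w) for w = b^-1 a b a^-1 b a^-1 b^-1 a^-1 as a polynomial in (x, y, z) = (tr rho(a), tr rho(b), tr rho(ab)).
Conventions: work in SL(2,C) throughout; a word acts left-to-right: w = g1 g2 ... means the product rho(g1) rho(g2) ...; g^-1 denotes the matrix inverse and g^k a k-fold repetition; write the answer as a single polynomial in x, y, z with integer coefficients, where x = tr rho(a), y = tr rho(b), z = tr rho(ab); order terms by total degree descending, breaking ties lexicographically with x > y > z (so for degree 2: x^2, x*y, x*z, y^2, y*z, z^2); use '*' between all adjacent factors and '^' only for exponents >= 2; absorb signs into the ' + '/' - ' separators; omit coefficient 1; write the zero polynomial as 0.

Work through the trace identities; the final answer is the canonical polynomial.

so tr(b^2) = tr(b) * tr(b) - tr(1)  (reduce the b square) = y^2 - 2
so tr(b a b) = tr(b) * tr(a b) - tr(a)  (reduce the b square) = y*z - x
reduce: tr(b a b^2) = tr(b) * tr(b a b) - tr(b a)  (reduce the b square) = y^2*z - x*y - z
tr(a b a b) = tr(b a) * tr(b a) - tr(1)  (split on b) = z^2 - 2
reduce: tr(a b a) = tr(a) * tr(b a) - tr(b)  (reduce the a square) = x*z - y
so tr(b a b^2 a) = tr(b) * tr(a b a b) - tr(a b a)  (reduce the b square) = y*z^2 - x*z - y
tr(a b^2 a^-1 b) = tr(b a b^2) * tr(a) - tr(b a b^2 a)  (eliminate a^-1) = x*y^2*z - x^2*y - y*z^2 + y
reduce: tr(b^-1 a b^2 a^-1) = tr(a b^2 a^-1) * tr(b) - tr(a b^2 a^-1 b)  (eliminate b^-1) = -x*y^2*z + x^2*y + y^3 + y*z^2 - 3*y
tr(b a^-1 b^-2 a b) = tr(b^-1 a b^2 a^-1) * tr(b) - tr(b^-1 a b^2 a^-1 b)  (eliminate b^-1) = -x*y^3*z + x^2*y^2 + y^4 + y^2*z^2 - 4*y^2 + 2
so tr(a b a b a) = tr(a) * tr(b a b a) - tr(b a b)  (reduce the a square) = x*z^2 - y*z - x
tr(a b a b a b) = tr(b a b a) * tr(b a) - tr(a b)  (split on b) = z^3 - 3*z
so tr(b^-1 a b a b a) = tr(a b a b a) * tr(b) - tr(a b a b a b)  (eliminate b^-1) = x*y*z^2 - y^2*z - z^3 - x*y + 3*z
tr(a b a b a^-1 b^-1) = tr(b^-1 a b a b) * tr(a) - tr(b^-1 a b a b a)  (eliminate a^-1) = -x*y*z^2 + x^2*z + y^2*z + z^3 - 3*z
tr(b a^-1 b^-2 a b a) = tr(a b a b a^-1 b^-1) * tr(b) - tr(a b a b a^-1)  (eliminate b^-1) = -x*y^2*z^2 + x^2*y*z + y^3*z + y*z^3 - 4*y*z + x
reduce: tr(b^-1 a b a^-1 b a^-1 b^-1) = tr(b a^-1 b^-2 a b) * tr(a) - tr(b a^-1 b^-2 a b a)  (eliminate a^-1) = -x^2*y^3*z + x^3*y^2 + x*y^4 + 2*x*y^2*z^2 - x^2*y*z - y^3*z - y*z^3 - 4*x*y^2 + 4*y*z + x
so tr(a^2) = tr(a) * tr(a) - tr(1)  (reduce the a square) = x^2 - 2
reduce: tr(b^2 a^2) = tr(b) * tr(a^2 b) - tr(a^2)  (reduce the b square) = x*y*z - x^2 - y^2 + 2
tr(b a^3 b) = tr(a) * tr(b^2 a^2) - tr(b^2 a)  (reduce the a square) = x^2*y*z - x^3 - x*y^2 - y*z + 3*x
so tr(b a^3 b a) = tr(a) * tr(a b a b a) - tr(a b a b)  (reduce the a square) = x^2*z^2 - x*y*z - x^2 - z^2 + 2
tr(a b a^-1 b a^2) = tr(b a^3 b) * tr(a) - tr(b a^3 b a)  (eliminate a^-1) = x^3*y*z - x^4 - x^2*y^2 - x^2*z^2 + 4*x^2 + z^2 - 2
tr(a^2 b a) = tr(a) * tr(a b a) - tr(a b)  (reduce the a square) = x^2*z - x*y - z
tr(b a^2 b a b) = tr(b) * tr(a^2 b a b) - tr(a^2 b a)  (reduce the b square) = x*y*z^2 - x^2*z - y^2*z + z
tr(b a^2 b a b a) = tr(a) * tr(b a b a b a) - tr(b a b a b)  (reduce the a square) = x*z^3 - y*z^2 - 2*x*z + y
reduce: tr(a b a^-1 b a^2 b) = tr(b a^2 b a b) * tr(a) - tr(b a^2 b a b a)  (eliminate a^-1) = x^2*y*z^2 - x^3*z - x*y^2*z - x*z^3 + y*z^2 + 3*x*z - y
so tr(a b^-1 a b a^-1 b a) = tr(a b a^-1 b a^2) * tr(b) - tr(a b a^-1 b a^2 b)  (eliminate b^-1) = x^3*y^2*z - x^4*y - x^2*y^3 - 2*x^2*y*z^2 + x^3*z + x*y^2*z + x*z^3 + 4*x^2*y - 3*x*z - y
tr(b a b a^2 b) = tr(a) * tr(b^2 a b a) - tr(b^2 a b)  (reduce the a square) = x*y*z^2 - x^2*z - y^2*z + z
so tr(a b a^-1 b a b a) = tr(b a b a^2 b) * tr(a) - tr(b a b a^2 b a)  (eliminate a^-1) = x^2*y*z^2 - x^3*z - x*y^2*z - x*z^3 + y*z^2 + 3*x*z - y
tr(b a b a b a b) = tr(b) * tr(a b a b a b) - tr(a b a b a)  (reduce the b square) = y*z^3 - x*z^2 - 2*y*z + x
so tr(b a b a b a b a) = tr(b a b a) * tr(b a b a) - tr(1)  (split on b) = z^4 - 4*z^2 + 2
tr(a b a^-1 b a b a b) = tr(b a b a b a b) * tr(a) - tr(b a b a b a b a)  (eliminate a^-1) = x*y*z^3 - x^2*z^2 - z^4 - 2*x*y*z + x^2 + 4*z^2 - 2
reduce: tr(a b^-1 a b a^-1 b a b) = tr(a b a^-1 b a b a) * tr(b) - tr(a b a^-1 b a b a b)  (eliminate b^-1) = x^2*y^2*z^2 - x^3*y*z - x*y^3*z - 2*x*y*z^3 + x^2*z^2 + y^2*z^2 + z^4 + 5*x*y*z - x^2 - y^2 - 4*z^2 + 2
tr(b^-1 a b^-1 a b a^-1 b a) = tr(a b^-1 a b a^-1 b a) * tr(b) - tr(a b^-1 a b a^-1 b a b)  (eliminate b^-1) = x^3*y^3*z - x^4*y^2 - x^2*y^4 - 3*x^2*y^2*z^2 + 2*x^3*y*z + 2*x*y^3*z + 3*x*y*z^3 + 4*x^2*y^2 - x^2*z^2 - y^2*z^2 - z^4 - 8*x*y*z + x^2 + 4*z^2 - 2
tr(b^-1 a b a^-1 b a^-1 b^-1 a) = tr(b^-1 a b^-1 a b a^-1 b) * tr(a) - tr(b^-1 a b^-1 a b a^-1 b a)  (eliminate a^-1) = -x^3*y^3*z + x^4*y^2 + x^2*y^4 + 3*x^2*y^2*z^2 - 2*x^3*y*z - 2*x*y^3*z - 3*x*y*z^3 - 4*x^2*y^2 + x^2*z^2 + y^2*z^2 + z^4 + 8*x*y*z - 4*z^2 + 2
so tr(b^-1 a b a^-1 b a^-1 b^-1 a^-1) = tr(b^-1 a b a^-1 b a^-1 b^-1) * tr(a) - tr(b^-1 a b a^-1 b a^-1 b^-1 a)  (eliminate a^-1) = -x^2*y^2*z^2 + x^3*y*z + x*y^3*z + 2*x*y*z^3 - x^2*z^2 - y^2*z^2 - z^4 - 4*x*y*z + x^2 + 4*z^2 - 2

-x^2*y^2*z^2 + x^3*y*z + x*y^3*z + 2*x*y*z^3 - x^2*z^2 - y^2*z^2 - z^4 - 4*x*y*z + x^2 + 4*z^2 - 2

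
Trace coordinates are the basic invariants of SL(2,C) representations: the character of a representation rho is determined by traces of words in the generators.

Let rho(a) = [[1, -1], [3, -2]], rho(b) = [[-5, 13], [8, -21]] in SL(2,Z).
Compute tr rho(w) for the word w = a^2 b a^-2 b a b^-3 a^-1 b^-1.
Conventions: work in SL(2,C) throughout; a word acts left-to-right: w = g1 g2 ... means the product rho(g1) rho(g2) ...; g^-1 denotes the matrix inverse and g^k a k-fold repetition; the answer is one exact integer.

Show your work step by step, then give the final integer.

rho(a) = [[1, -1], [3, -2]]
... * rho(a) = [[1, -1], [3, -2]]  ->  [[-2, 1], [-3, 1]]
... * rho(b) = [[-5, 13], [8, -21]]  ->  [[18, -47], [23, -60]]
... * rho(a^-1) = [[-2, 1], [-3, 1]]  ->  [[105, -29], [134, -37]]
... * rho(a^-1) = [[-2, 1], [-3, 1]]  ->  [[-123, 76], [-157, 97]]
... * rho(b) = [[-5, 13], [8, -21]]  ->  [[1223, -3195], [1561, -4078]]
... * rho(a) = [[1, -1], [3, -2]]  ->  [[-8362, 5167], [-10673, 6595]]
... * rho(b^-1) = [[-21, -13], [-8, -5]]  ->  [[134266, 82871], [171373, 105774]]
... * rho(b^-1) = [[-21, -13], [-8, -5]]  ->  [[-3482554, -2159813], [-4445025, -2756719]]
... * rho(b^-1) = [[-21, -13], [-8, -5]]  ->  [[90412138, 56072267], [115399277, 71568920]]
... * rho(a^-1) = [[-2, 1], [-3, 1]]  ->  [[-349041077, 146484405], [-445505314, 186968197]]
... * rho(b^-1) = [[-21, -13], [-8, -5]]  ->  [[6157987377, 3805111976], [7859866018, 4856728097]]
tr = 6157987377 + 4856728097 = 11014715474

11014715474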